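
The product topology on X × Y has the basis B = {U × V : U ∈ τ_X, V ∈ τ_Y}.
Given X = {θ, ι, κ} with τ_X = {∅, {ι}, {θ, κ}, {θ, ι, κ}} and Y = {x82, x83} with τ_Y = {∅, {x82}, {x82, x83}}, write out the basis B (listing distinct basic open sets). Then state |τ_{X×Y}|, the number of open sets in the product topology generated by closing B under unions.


Basis B = {∅ × ∅, {ι} × {x82}, {θ, κ} × {x82}, {ι} × {x82, x83}, {θ, ι, κ} × {x82}, {θ, κ} × {x82, x83}, {θ, ι, κ} × {x82, x83}}; |τ_{X×Y}| = 9.

Enumerate products U × V with U ∈ τ_X, V ∈ τ_Y (deduplicated):
  ∅ × ∅ = {} (∅)
  {ι} × {x82} = {(ι,x82)}
  {θ, κ} × {x82} = {(θ,x82), (κ,x82)}
  {ι} × {x82, x83} = {(ι,x82), (ι,x83)}
  {θ, ι, κ} × {x82} = {(θ,x82), (ι,x82), (κ,x82)}
  {θ, κ} × {x82, x83} = {(θ,x82), (θ,x83), (κ,x82), (κ,x83)}
  {θ, ι, κ} × {x82, x83} = {(θ,x82), (θ,x83), (ι,x82), (ι,x83), (κ,x82), (κ,x83)}
These 7 distinct sets form the basis B.
Close under arbitrary unions to get τ_{X×Y}; counting gives |τ_{X×Y}| = 9.


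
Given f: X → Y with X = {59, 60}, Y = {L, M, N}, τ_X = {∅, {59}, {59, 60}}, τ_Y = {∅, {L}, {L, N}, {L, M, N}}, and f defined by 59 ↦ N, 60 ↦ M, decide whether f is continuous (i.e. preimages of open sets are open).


f IS continuous.

Compute f^{-1}(U) for each U ∈ τ_Y:
  U = ∅: f^{-1}(U) = ∅ ∈ τ_X ✓.
  U = {L}: f^{-1}(U) = ∅ ∈ τ_X ✓.
  U = {L, N}: f^{-1}(U) = {59} ∈ τ_X ✓.
  U = {L, M, N}: f^{-1}(U) = {59, 60} ∈ τ_X ✓.
Every preimage lies in τ_X, so f IS continuous.


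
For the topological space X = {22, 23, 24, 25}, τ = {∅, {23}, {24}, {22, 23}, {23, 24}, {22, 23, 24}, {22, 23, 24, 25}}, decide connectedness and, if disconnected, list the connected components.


(X, τ) is connected.

Find clopen sets (U ∈ τ with X ∖ U ∈ τ):
  U = ∅, X ∖ U = {22, 23, 24, 25} — both open, so U is clopen.
  U = {22, 23, 24, 25}, X ∖ U = ∅ — both open, so U is clopen.
Only trivial clopens (∅ and X) exist, so (X, τ) is connected.
Compute connected components by grouping points that agree on all clopens:
  component: {22, 23, 24, 25}


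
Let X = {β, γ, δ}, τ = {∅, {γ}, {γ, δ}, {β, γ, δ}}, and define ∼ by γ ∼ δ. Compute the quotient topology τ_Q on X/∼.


X/∼ = {[β], [γ=δ]}; |τ_Q| = 3.

Equivalence classes: [β], [γ=δ].
Quotient map π: X → X/∼ sends β ↦ [β], γ ↦ [γ=δ], δ ↦ [γ=δ].
For each subset V ⊆ X/∼, compute π^{-1}(V) ⊆ X and check whether π^{-1}(V) ∈ τ. V is open in τ_Q iff π^{-1}(V) ∈ τ.
  V = {}: π^{-1}(V) = ∅ ∈ τ ✓.
  V = {[β]}: π^{-1}(V) = {β} ∉ τ ✗.
  V = {[γ=δ]}: π^{-1}(V) = {γ, δ} ∈ τ ✓.
  V = {[β], [γ=δ]}: π^{-1}(V) = {β, γ, δ} ∈ τ ✓.
Open sets in the quotient: τ_Q = {{}, {[γ=δ]}, {[β], [γ=δ]}} (3 elements).


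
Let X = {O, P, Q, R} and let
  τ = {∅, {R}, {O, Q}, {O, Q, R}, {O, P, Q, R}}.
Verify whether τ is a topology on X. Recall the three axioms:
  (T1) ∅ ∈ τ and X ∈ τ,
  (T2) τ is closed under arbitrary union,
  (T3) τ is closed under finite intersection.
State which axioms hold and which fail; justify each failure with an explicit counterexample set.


τ IS a topology on X.

Axiom (T1): ∅ ∈ τ? Yes; X ∈ τ? Yes.
Axiom (T2/T3): check pairwise unions and intersections of members of τ.
All pairwise intersections and unions checked — each lies in τ. Therefore τ satisfies (T1), (T2), (T3): it IS a topology on X.


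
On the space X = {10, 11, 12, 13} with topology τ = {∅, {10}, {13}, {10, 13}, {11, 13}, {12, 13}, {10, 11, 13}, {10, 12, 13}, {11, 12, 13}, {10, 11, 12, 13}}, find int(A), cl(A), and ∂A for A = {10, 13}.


int(A) = {10, 13}, cl(A) = {10, 11, 12, 13}, ∂A = {11, 12}.

Closed sets in (X, τ) are complements of opens:
  closed(X, τ) = {∅, {10}, {11}, {12}, {10, 11}, {10, 12}, {11, 12}, {10, 11, 12}, {11, 12, 13}, {10, 11, 12, 13}}.
int(A) = ⋃ {U ∈ τ : U ⊆ A}. Opens contained in A: ∅, {10}, {13}, {10, 13}.
Taking the union of these: int(A) = {10, 13}.
cl(A) = ⋂ {C closed : A ⊆ C}. Closed sets containing A: {10, 11, 12, 13}.
Intersecting these: cl(A) = {10, 11, 12, 13}.
∂A = cl(A) ∖ int(A) = {10, 11, 12, 13} ∖ {10, 13} = {11, 12}.


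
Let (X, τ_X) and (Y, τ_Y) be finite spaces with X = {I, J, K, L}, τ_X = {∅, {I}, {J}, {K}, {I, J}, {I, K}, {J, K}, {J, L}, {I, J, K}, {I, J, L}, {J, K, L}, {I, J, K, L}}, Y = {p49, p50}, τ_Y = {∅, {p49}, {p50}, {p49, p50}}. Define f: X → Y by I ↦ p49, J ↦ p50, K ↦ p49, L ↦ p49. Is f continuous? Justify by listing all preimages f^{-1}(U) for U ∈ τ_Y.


f is NOT continuous.

Compute f^{-1}(U) for each U ∈ τ_Y:
  U = ∅: f^{-1}(U) = ∅ ∈ τ_X ✓.
  U = {p49}: f^{-1}(U) = {I, K, L} ∉ τ_X ✗.
  U = {p50}: f^{-1}(U) = {J} ∈ τ_X ✓.
  U = {p49, p50}: f^{-1}(U) = {I, J, K, L} ∈ τ_X ✓.
Found U = {p49} with f^{-1}(U) = {I, K, L} not in τ_X. Therefore f is NOT continuous.


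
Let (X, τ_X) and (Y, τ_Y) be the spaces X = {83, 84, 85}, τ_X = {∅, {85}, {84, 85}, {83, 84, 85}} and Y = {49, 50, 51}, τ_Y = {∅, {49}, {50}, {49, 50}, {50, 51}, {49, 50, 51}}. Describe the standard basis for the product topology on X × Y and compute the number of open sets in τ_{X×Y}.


Basis B = {∅ × ∅, {85} × {49}, {85} × {50}, {84, 85} × {49}, {84, 85} × {50}, {85} × {49, 50}, {85} × {50, 51}, {83, 84, 85} × {49}, {83, 84, 85} × {50}, {85} × {49, 50, 51}, {84, 85} × {49, 50}, {84, 85} × {50, 51}, {83, 84, 85} × {49, 50}, {83, 84, 85} × {50, 51}, {84, 85} × {49, 50, 51}, {83, 84, 85} × {49, 50, 51}}; |τ_{X×Y}| = 40.

Enumerate products U × V with U ∈ τ_X, V ∈ τ_Y (deduplicated):
  ∅ × ∅ = {} (∅)
  {85} × {49} = {(85,49)}
  {85} × {50} = {(85,50)}
  {84, 85} × {49} = {(84,49), (85,49)}
  {84, 85} × {50} = {(84,50), (85,50)}
  {85} × {49, 50} = {(85,49), (85,50)}
  {85} × {50, 51} = {(85,50), (85,51)}
  {83, 84, 85} × {49} = {(83,49), (84,49), (85,49)}
  {83, 84, 85} × {50} = {(83,50), (84,50), (85,50)}
  {85} × {49, 50, 51} = {(85,49), (85,50), (85,51)}
  {84, 85} × {49, 50} = {(84,49), (84,50), (85,49), (85,50)}
  {84, 85} × {50, 51} = {(84,50), (84,51), (85,50), (85,51)}
  {83, 84, 85} × {49, 50} = {(83,49), (83,50), (84,49), (84,50), (85,49), (85,50)}
  {83, 84, 85} × {50, 51} = {(83,50), (83,51), (84,50), (84,51), (85,50), (85,51)}
  {84, 85} × {49, 50, 51} = {(84,49), (84,50), (84,51), (85,49), (85,50), (85,51)}
  {83, 84, 85} × {49, 50, 51} = {(83,49), (83,50), (83,51), (84,49), (84,50), (84,51), (85,49), (85,50), (85,51)}
These 16 distinct sets form the basis B.
Close under arbitrary unions to get τ_{X×Y}; counting gives |τ_{X×Y}| = 40.


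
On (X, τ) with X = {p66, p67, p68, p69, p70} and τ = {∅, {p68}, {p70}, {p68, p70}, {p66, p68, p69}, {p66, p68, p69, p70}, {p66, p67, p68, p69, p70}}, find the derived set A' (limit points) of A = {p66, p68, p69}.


A' = {p66, p67, p69}

For each x ∈ X, list the open sets U ∈ τ with x ∈ U, then check whether U ∩ (A ∖ {x}) ≠ ∅ for every such U.
  x = p66: opens ∋ x are {p66, p68, p69}, {p66, p68, p69, p70}, {p66, p67, p68, p69, p70}; each meets A ∖ {p66}, so x IS a limit point.
  x = p67: opens ∋ x are {p66, p67, p68, p69, p70}; each meets A ∖ {p67}, so x IS a limit point.
  x = p68: open {p68} ∋ x has {p68} ∩ (A ∖ {p68}) = ∅, so x is NOT a limit point.
  x = p69: opens ∋ x are {p66, p68, p69}, {p66, p68, p69, p70}, {p66, p67, p68, p69, p70}; each meets A ∖ {p69}, so x IS a limit point.
  x = p70: open {p70} ∋ x has {p70} ∩ (A ∖ {p70}) = ∅, so x is NOT a limit point.
Collecting: A' = {p66, p67, p69}.


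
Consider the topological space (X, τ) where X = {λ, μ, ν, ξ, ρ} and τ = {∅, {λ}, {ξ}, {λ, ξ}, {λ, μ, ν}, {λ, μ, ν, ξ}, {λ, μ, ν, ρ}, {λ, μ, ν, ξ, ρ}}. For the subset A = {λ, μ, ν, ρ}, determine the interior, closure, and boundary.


int(A) = {λ, μ, ν, ρ}, cl(A) = {λ, μ, ν, ρ}, ∂A = ∅.

Closed sets in (X, τ) are complements of opens:
  closed(X, τ) = {∅, {ξ}, {ρ}, {ξ, ρ}, {μ, ν, ρ}, {λ, μ, ν, ρ}, {μ, ν, ξ, ρ}, {λ, μ, ν, ξ, ρ}}.
int(A) = ⋃ {U ∈ τ : U ⊆ A}. Opens contained in A: ∅, {λ}, {λ, μ, ν}, {λ, μ, ν, ρ}.
Taking the union of these: int(A) = {λ, μ, ν, ρ}.
cl(A) = ⋂ {C closed : A ⊆ C}. Closed sets containing A: {λ, μ, ν, ρ}, {λ, μ, ν, ξ, ρ}.
Intersecting these: cl(A) = {λ, μ, ν, ρ}.
∂A = cl(A) ∖ int(A) = {λ, μ, ν, ρ} ∖ {λ, μ, ν, ρ} = ∅.


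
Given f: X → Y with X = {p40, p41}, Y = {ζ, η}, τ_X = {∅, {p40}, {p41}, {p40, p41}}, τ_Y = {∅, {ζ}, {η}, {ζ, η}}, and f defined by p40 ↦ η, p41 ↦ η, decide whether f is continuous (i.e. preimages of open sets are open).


f IS continuous.

Compute f^{-1}(U) for each U ∈ τ_Y:
  U = ∅: f^{-1}(U) = ∅ ∈ τ_X ✓.
  U = {ζ}: f^{-1}(U) = ∅ ∈ τ_X ✓.
  U = {η}: f^{-1}(U) = {p40, p41} ∈ τ_X ✓.
  U = {ζ, η}: f^{-1}(U) = {p40, p41} ∈ τ_X ✓.
Every preimage lies in τ_X, so f IS continuous.


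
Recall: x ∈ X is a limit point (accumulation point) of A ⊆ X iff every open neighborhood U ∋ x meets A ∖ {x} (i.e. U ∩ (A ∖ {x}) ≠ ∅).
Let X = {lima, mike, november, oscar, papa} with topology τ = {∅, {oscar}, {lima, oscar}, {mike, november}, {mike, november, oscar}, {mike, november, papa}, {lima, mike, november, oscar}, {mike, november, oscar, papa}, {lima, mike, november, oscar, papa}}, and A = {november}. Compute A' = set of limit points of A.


A' = {mike, papa}

For each x ∈ X, list the open sets U ∈ τ with x ∈ U, then check whether U ∩ (A ∖ {x}) ≠ ∅ for every such U.
  x = lima: open {lima, oscar} ∋ x has {lima, oscar} ∩ (A ∖ {lima}) = ∅, so x is NOT a limit point.
  x = mike: opens ∋ x are {mike, november}, {mike, november, oscar}, {mike, november, papa}, {lima, mike, november, oscar}, {mike, november, oscar, papa}, {lima, mike, november, oscar, papa}; each meets A ∖ {mike}, so x IS a limit point.
  x = november: open {mike, november} ∋ x has {mike, november} ∩ (A ∖ {november}) = ∅, so x is NOT a limit point.
  x = oscar: open {oscar} ∋ x has {oscar} ∩ (A ∖ {oscar}) = ∅, so x is NOT a limit point.
  x = papa: opens ∋ x are {mike, november, papa}, {mike, november, oscar, papa}, {lima, mike, november, oscar, papa}; each meets A ∖ {papa}, so x IS a limit point.
Collecting: A' = {mike, papa}.


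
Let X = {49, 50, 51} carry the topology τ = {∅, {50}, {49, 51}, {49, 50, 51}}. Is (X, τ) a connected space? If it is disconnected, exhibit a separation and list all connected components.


(X, τ) is disconnected; components = [{50}, {49, 51}].

Find clopen sets (U ∈ τ with X ∖ U ∈ τ):
  U = ∅, X ∖ U = {49, 50, 51} — both open, so U is clopen.
  U = {50}, X ∖ U = {49, 51} — both open, so U is clopen.
  U = {49, 51}, X ∖ U = {50} — both open, so U is clopen.
  U = {49, 50, 51}, X ∖ U = ∅ — both open, so U is clopen.
Nontrivial clopen(s) exist: e.g. {50}. So (X, τ) is disconnected.
Compute connected components by grouping points that agree on all clopens:
  component: {50}
  component: {49, 51}


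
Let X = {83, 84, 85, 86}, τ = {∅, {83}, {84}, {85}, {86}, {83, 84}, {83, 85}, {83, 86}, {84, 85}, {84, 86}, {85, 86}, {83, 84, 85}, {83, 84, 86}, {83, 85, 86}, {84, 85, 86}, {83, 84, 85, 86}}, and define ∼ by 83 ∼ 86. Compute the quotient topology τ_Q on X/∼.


X/∼ = {[83=86], [84], [85]}; |τ_Q| = 8.

Equivalence classes: [83=86], [84], [85].
Quotient map π: X → X/∼ sends 83 ↦ [83=86], 84 ↦ [84], 85 ↦ [85], 86 ↦ [83=86].
For each subset V ⊆ X/∼, compute π^{-1}(V) ⊆ X and check whether π^{-1}(V) ∈ τ. V is open in τ_Q iff π^{-1}(V) ∈ τ.
  V = {}: π^{-1}(V) = ∅ ∈ τ ✓.
  V = {[83=86]}: π^{-1}(V) = {83, 86} ∈ τ ✓.
  V = {[84]}: π^{-1}(V) = {84} ∈ τ ✓.
  V = {[83=86], [84]}: π^{-1}(V) = {83, 84, 86} ∈ τ ✓.
  V = {[85]}: π^{-1}(V) = {85} ∈ τ ✓.
  V = {[83=86], [85]}: π^{-1}(V) = {83, 85, 86} ∈ τ ✓.
  V = {[84], [85]}: π^{-1}(V) = {84, 85} ∈ τ ✓.
  V = {[83=86], [84], [85]}: π^{-1}(V) = {83, 84, 85, 86} ∈ τ ✓.
Open sets in the quotient: τ_Q = {{}, {[83=86]}, {[84]}, {[83=86], [84]}, {[85]}, {[83=86], [85]}, {[84], [85]}, {[83=86], [84], [85]}} (8 elements).


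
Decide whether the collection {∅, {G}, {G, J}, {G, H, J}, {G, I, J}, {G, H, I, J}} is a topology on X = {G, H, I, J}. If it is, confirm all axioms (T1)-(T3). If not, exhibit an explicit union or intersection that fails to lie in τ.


τ IS a topology on X.

Axiom (T1): ∅ ∈ τ? Yes; X ∈ τ? Yes.
Axiom (T2/T3): check pairwise unions and intersections of members of τ.
All pairwise intersections and unions checked — each lies in τ. Therefore τ satisfies (T1), (T2), (T3): it IS a topology on X.


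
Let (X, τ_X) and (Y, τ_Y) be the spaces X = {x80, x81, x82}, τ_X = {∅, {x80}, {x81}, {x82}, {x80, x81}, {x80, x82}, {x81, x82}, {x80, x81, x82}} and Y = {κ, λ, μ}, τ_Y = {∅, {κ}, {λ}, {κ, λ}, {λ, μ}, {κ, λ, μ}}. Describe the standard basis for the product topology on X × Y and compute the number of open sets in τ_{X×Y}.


Basis B = {∅ × ∅, {x80} × {κ}, {x80} × {λ}, {x81} × {κ}, {x81} × {λ}, {x82} × {κ}, {x82} × {λ}, {x80} × {κ, λ}, {x80, x81} × {κ}, {x80, x82} × {κ}, {x80} × {λ, μ}, {x80, x81} × {λ}, {x80, x82} × {λ}, {x81} × {κ, λ}, {x81, x82} × {κ}, {x81} × {λ, μ}, {x81, x82} × {λ}, {x82} × {κ, λ}, {x82} × {λ, μ}, {x80} × {κ, λ, μ}, {x80, x81, x82} × {κ}, {x80, x81, x82} × {λ}, {x81} × {κ, λ, μ}, {x82} × {κ, λ, μ}, {x80, x81} × {κ, λ}, {x80, x82} × {κ, λ}, {x80, x81} × {λ, μ}, {x80, x82} × {λ, μ}, {x81, x82} × {κ, λ}, {x81, x82} × {λ, μ}, {x80, x81} × {κ, λ, μ}, {x80, x82} × {κ, λ, μ}, {x80, x81, x82} × {κ, λ}, {x80, x81, x82} × {λ, μ}, {x81, x82} × {κ, λ, μ}, {x80, x81, x82} × {κ, λ, μ}}; |τ_{X×Y}| = 216.

Enumerate products U × V with U ∈ τ_X, V ∈ τ_Y (deduplicated):
  ∅ × ∅ = {} (∅)
  {x80} × {κ} = {(x80,κ)}
  {x80} × {λ} = {(x80,λ)}
  {x81} × {κ} = {(x81,κ)}
  {x81} × {λ} = {(x81,λ)}
  {x82} × {κ} = {(x82,κ)}
  {x82} × {λ} = {(x82,λ)}
  {x80} × {κ, λ} = {(x80,κ), (x80,λ)}
  {x80, x81} × {κ} = {(x80,κ), (x81,κ)}
  {x80, x82} × {κ} = {(x80,κ), (x82,κ)}
  {x80} × {λ, μ} = {(x80,λ), (x80,μ)}
  {x80, x81} × {λ} = {(x80,λ), (x81,λ)}
  {x80, x82} × {λ} = {(x80,λ), (x82,λ)}
  {x81} × {κ, λ} = {(x81,κ), (x81,λ)}
  {x81, x82} × {κ} = {(x81,κ), (x82,κ)}
  {x81} × {λ, μ} = {(x81,λ), (x81,μ)}
  {x81, x82} × {λ} = {(x81,λ), (x82,λ)}
  {x82} × {κ, λ} = {(x82,κ), (x82,λ)}
  {x82} × {λ, μ} = {(x82,λ), (x82,μ)}
  {x80} × {κ, λ, μ} = {(x80,κ), (x80,λ), (x80,μ)}
  {x80, x81, x82} × {κ} = {(x80,κ), (x81,κ), (x82,κ)}
  {x80, x81, x82} × {λ} = {(x80,λ), (x81,λ), (x82,λ)}
  {x81} × {κ, λ, μ} = {(x81,κ), (x81,λ), (x81,μ)}
  {x82} × {κ, λ, μ} = {(x82,κ), (x82,λ), (x82,μ)}
  {x80, x81} × {κ, λ} = {(x80,κ), (x80,λ), (x81,κ), (x81,λ)}
  {x80, x82} × {κ, λ} = {(x80,κ), (x80,λ), (x82,κ), (x82,λ)}
  {x80, x81} × {λ, μ} = {(x80,λ), (x80,μ), (x81,λ), (x81,μ)}
  {x80, x82} × {λ, μ} = {(x80,λ), (x80,μ), (x82,λ), (x82,μ)}
  {x81, x82} × {κ, λ} = {(x81,κ), (x81,λ), (x82,κ), (x82,λ)}
  {x81, x82} × {λ, μ} = {(x81,λ), (x81,μ), (x82,λ), (x82,μ)}
  {x80, x81} × {κ, λ, μ} = {(x80,κ), (x80,λ), (x80,μ), (x81,κ), (x81,λ), (x81,μ)}
  {x80, x82} × {κ, λ, μ} = {(x80,κ), (x80,λ), (x80,μ), (x82,κ), (x82,λ), (x82,μ)}
  {x80, x81, x82} × {κ, λ} = {(x80,κ), (x80,λ), (x81,κ), (x81,λ), (x82,κ), (x82,λ)}
  {x80, x81, x82} × {λ, μ} = {(x80,λ), (x80,μ), (x81,λ), (x81,μ), (x82,λ), (x82,μ)}
  {x81, x82} × {κ, λ, μ} = {(x81,κ), (x81,λ), (x81,μ), (x82,κ), (x82,λ), (x82,μ)}
  {x80, x81, x82} × {κ, λ, μ} = {(x80,κ), (x80,λ), (x80,μ), (x81,κ), (x81,λ), (x81,μ), (x82,κ), (x82,λ), (x82,μ)}
These 36 distinct sets form the basis B.
Close under arbitrary unions to get τ_{X×Y}; counting gives |τ_{X×Y}| = 216.


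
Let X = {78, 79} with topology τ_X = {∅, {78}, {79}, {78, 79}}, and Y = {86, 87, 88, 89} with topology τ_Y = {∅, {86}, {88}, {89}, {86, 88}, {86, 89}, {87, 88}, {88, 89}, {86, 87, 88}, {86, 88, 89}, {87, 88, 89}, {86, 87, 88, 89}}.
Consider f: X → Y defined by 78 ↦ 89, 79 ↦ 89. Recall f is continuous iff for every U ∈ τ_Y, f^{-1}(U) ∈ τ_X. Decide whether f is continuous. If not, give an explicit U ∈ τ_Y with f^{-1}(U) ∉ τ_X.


f IS continuous.

Compute f^{-1}(U) for each U ∈ τ_Y:
  U = ∅: f^{-1}(U) = ∅ ∈ τ_X ✓.
  U = {86}: f^{-1}(U) = ∅ ∈ τ_X ✓.
  U = {88}: f^{-1}(U) = ∅ ∈ τ_X ✓.
  U = {89}: f^{-1}(U) = {78, 79} ∈ τ_X ✓.
  U = {86, 88}: f^{-1}(U) = ∅ ∈ τ_X ✓.
  U = {86, 89}: f^{-1}(U) = {78, 79} ∈ τ_X ✓.
  U = {87, 88}: f^{-1}(U) = ∅ ∈ τ_X ✓.
  U = {88, 89}: f^{-1}(U) = {78, 79} ∈ τ_X ✓.
  U = {86, 87, 88}: f^{-1}(U) = ∅ ∈ τ_X ✓.
  U = {86, 88, 89}: f^{-1}(U) = {78, 79} ∈ τ_X ✓.
  U = {87, 88, 89}: f^{-1}(U) = {78, 79} ∈ τ_X ✓.
  U = {86, 87, 88, 89}: f^{-1}(U) = {78, 79} ∈ τ_X ✓.
Every preimage lies in τ_X, so f IS continuous.


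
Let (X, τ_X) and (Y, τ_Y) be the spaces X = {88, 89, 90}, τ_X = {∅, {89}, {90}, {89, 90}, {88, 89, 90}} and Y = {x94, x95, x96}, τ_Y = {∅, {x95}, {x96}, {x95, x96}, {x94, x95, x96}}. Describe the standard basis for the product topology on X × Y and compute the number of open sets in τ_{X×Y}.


Basis B = {∅ × ∅, {89} × {x95}, {89} × {x96}, {90} × {x95}, {90} × {x96}, {89} × {x95, x96}, {89, 90} × {x95}, {89, 90} × {x96}, {90} × {x95, x96}, {88, 89, 90} × {x95}, {88, 89, 90} × {x96}, {89} × {x94, x95, x96}, {90} × {x94, x95, x96}, {89, 90} × {x95, x96}, {88, 89, 90} × {x95, x96}, {89, 90} × {x94, x95, x96}, {88, 89, 90} × {x94, x95, x96}}; |τ_{X×Y}| = 48.

Enumerate products U × V with U ∈ τ_X, V ∈ τ_Y (deduplicated):
  ∅ × ∅ = {} (∅)
  {89} × {x95} = {(89,x95)}
  {89} × {x96} = {(89,x96)}
  {90} × {x95} = {(90,x95)}
  {90} × {x96} = {(90,x96)}
  {89} × {x95, x96} = {(89,x95), (89,x96)}
  {89, 90} × {x95} = {(89,x95), (90,x95)}
  {89, 90} × {x96} = {(89,x96), (90,x96)}
  {90} × {x95, x96} = {(90,x95), (90,x96)}
  {88, 89, 90} × {x95} = {(88,x95), (89,x95), (90,x95)}
  {88, 89, 90} × {x96} = {(88,x96), (89,x96), (90,x96)}
  {89} × {x94, x95, x96} = {(89,x94), (89,x95), (89,x96)}
  {90} × {x94, x95, x96} = {(90,x94), (90,x95), (90,x96)}
  {89, 90} × {x95, x96} = {(89,x95), (89,x96), (90,x95), (90,x96)}
  {88, 89, 90} × {x95, x96} = {(88,x95), (88,x96), (89,x95), (89,x96), (90,x95), (90,x96)}
  {89, 90} × {x94, x95, x96} = {(89,x94), (89,x95), (89,x96), (90,x94), (90,x95), (90,x96)}
  {88, 89, 90} × {x94, x95, x96} = {(88,x94), (88,x95), (88,x96), (89,x94), (89,x95), (89,x96), (90,x94), (90,x95), (90,x96)}
These 17 distinct sets form the basis B.
Close under arbitrary unions to get τ_{X×Y}; counting gives |τ_{X×Y}| = 48.


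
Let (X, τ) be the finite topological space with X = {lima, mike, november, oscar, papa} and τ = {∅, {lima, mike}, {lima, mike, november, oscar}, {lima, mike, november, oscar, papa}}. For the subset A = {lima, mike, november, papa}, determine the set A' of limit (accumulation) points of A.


A' = {lima, mike, november, oscar, papa}

For each x ∈ X, list the open sets U ∈ τ with x ∈ U, then check whether U ∩ (A ∖ {x}) ≠ ∅ for every such U.
  x = lima: opens ∋ x are {lima, mike}, {lima, mike, november, oscar}, {lima, mike, november, oscar, papa}; each meets A ∖ {lima}, so x IS a limit point.
  x = mike: opens ∋ x are {lima, mike}, {lima, mike, november, oscar}, {lima, mike, november, oscar, papa}; each meets A ∖ {mike}, so x IS a limit point.
  x = november: opens ∋ x are {lima, mike, november, oscar}, {lima, mike, november, oscar, papa}; each meets A ∖ {november}, so x IS a limit point.
  x = oscar: opens ∋ x are {lima, mike, november, oscar}, {lima, mike, november, oscar, papa}; each meets A ∖ {oscar}, so x IS a limit point.
  x = papa: opens ∋ x are {lima, mike, november, oscar, papa}; each meets A ∖ {papa}, so x IS a limit point.
Collecting: A' = {lima, mike, november, oscar, papa}.


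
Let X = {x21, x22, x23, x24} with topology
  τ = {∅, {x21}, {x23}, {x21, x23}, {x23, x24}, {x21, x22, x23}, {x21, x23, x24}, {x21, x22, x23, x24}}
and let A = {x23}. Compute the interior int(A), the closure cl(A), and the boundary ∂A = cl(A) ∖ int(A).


int(A) = {x23}, cl(A) = {x22, x23, x24}, ∂A = {x22, x24}.

Closed sets in (X, τ) are complements of opens:
  closed(X, τ) = {∅, {x22}, {x24}, {x21, x22}, {x22, x24}, {x21, x22, x24}, {x22, x23, x24}, {x21, x22, x23, x24}}.
int(A) = ⋃ {U ∈ τ : U ⊆ A}. Opens contained in A: ∅, {x23}.
Taking the union of these: int(A) = {x23}.
cl(A) = ⋂ {C closed : A ⊆ C}. Closed sets containing A: {x22, x23, x24}, {x21, x22, x23, x24}.
Intersecting these: cl(A) = {x22, x23, x24}.
∂A = cl(A) ∖ int(A) = {x22, x23, x24} ∖ {x23} = {x22, x24}.


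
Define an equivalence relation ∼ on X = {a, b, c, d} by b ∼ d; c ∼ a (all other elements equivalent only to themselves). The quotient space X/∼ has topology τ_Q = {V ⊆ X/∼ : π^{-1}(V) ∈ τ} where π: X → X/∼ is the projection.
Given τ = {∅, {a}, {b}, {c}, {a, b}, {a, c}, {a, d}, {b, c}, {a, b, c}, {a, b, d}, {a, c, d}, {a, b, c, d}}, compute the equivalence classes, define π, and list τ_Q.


X/∼ = {[a=c], [b=d]}; |τ_Q| = 3.

Equivalence classes: [a=c], [b=d].
Quotient map π: X → X/∼ sends a ↦ [a=c], b ↦ [b=d], c ↦ [a=c], d ↦ [b=d].
For each subset V ⊆ X/∼, compute π^{-1}(V) ⊆ X and check whether π^{-1}(V) ∈ τ. V is open in τ_Q iff π^{-1}(V) ∈ τ.
  V = {}: π^{-1}(V) = ∅ ∈ τ ✓.
  V = {[a=c]}: π^{-1}(V) = {a, c} ∈ τ ✓.
  V = {[b=d]}: π^{-1}(V) = {b, d} ∉ τ ✗.
  V = {[a=c], [b=d]}: π^{-1}(V) = {a, b, c, d} ∈ τ ✓.
Open sets in the quotient: τ_Q = {{}, {[a=c]}, {[a=c], [b=d]}} (3 elements).


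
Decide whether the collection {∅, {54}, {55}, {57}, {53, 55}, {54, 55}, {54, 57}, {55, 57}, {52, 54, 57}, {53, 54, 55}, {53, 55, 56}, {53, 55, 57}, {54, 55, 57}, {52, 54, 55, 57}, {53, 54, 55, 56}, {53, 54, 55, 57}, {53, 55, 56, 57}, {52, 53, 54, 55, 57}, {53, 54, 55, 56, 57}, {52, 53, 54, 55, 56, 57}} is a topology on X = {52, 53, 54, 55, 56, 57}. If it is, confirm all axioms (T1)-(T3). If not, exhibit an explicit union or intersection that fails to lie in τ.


τ IS a topology on X.

Axiom (T1): ∅ ∈ τ? Yes; X ∈ τ? Yes.
Axiom (T2/T3): check pairwise unions and intersections of members of τ.
All pairwise intersections and unions checked — each lies in τ. Therefore τ satisfies (T1), (T2), (T3): it IS a topology on X.


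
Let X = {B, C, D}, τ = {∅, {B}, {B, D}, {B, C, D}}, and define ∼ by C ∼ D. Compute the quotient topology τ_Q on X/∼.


X/∼ = {[B], [C=D]}; |τ_Q| = 3.

Equivalence classes: [B], [C=D].
Quotient map π: X → X/∼ sends B ↦ [B], C ↦ [C=D], D ↦ [C=D].
For each subset V ⊆ X/∼, compute π^{-1}(V) ⊆ X and check whether π^{-1}(V) ∈ τ. V is open in τ_Q iff π^{-1}(V) ∈ τ.
  V = {}: π^{-1}(V) = ∅ ∈ τ ✓.
  V = {[B]}: π^{-1}(V) = {B} ∈ τ ✓.
  V = {[C=D]}: π^{-1}(V) = {C, D} ∉ τ ✗.
  V = {[B], [C=D]}: π^{-1}(V) = {B, C, D} ∈ τ ✓.
Open sets in the quotient: τ_Q = {{}, {[B]}, {[B], [C=D]}} (3 elements).


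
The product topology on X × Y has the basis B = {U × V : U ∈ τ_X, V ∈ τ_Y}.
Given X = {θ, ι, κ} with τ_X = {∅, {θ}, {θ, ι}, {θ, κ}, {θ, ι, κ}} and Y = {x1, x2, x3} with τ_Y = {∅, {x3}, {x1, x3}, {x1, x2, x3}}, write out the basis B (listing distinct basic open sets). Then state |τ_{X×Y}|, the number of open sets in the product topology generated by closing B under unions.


Basis B = {∅ × ∅, {θ} × {x3}, {θ} × {x1, x3}, {θ, ι} × {x3}, {θ, κ} × {x3}, {θ} × {x1, x2, x3}, {θ, ι, κ} × {x3}, {θ, ι} × {x1, x3}, {θ, κ} × {x1, x3}, {θ, ι} × {x1, x2, x3}, {θ, κ} × {x1, x2, x3}, {θ, ι, κ} × {x1, x3}, {θ, ι, κ} × {x1, x2, x3}}; |τ_{X×Y}| = 30.

Enumerate products U × V with U ∈ τ_X, V ∈ τ_Y (deduplicated):
  ∅ × ∅ = {} (∅)
  {θ} × {x3} = {(θ,x3)}
  {θ} × {x1, x3} = {(θ,x1), (θ,x3)}
  {θ, ι} × {x3} = {(θ,x3), (ι,x3)}
  {θ, κ} × {x3} = {(θ,x3), (κ,x3)}
  {θ} × {x1, x2, x3} = {(θ,x1), (θ,x2), (θ,x3)}
  {θ, ι, κ} × {x3} = {(θ,x3), (ι,x3), (κ,x3)}
  {θ, ι} × {x1, x3} = {(θ,x1), (θ,x3), (ι,x1), (ι,x3)}
  {θ, κ} × {x1, x3} = {(θ,x1), (θ,x3), (κ,x1), (κ,x3)}
  {θ, ι} × {x1, x2, x3} = {(θ,x1), (θ,x2), (θ,x3), (ι,x1), (ι,x2), (ι,x3)}
  {θ, κ} × {x1, x2, x3} = {(θ,x1), (θ,x2), (θ,x3), (κ,x1), (κ,x2), (κ,x3)}
  {θ, ι, κ} × {x1, x3} = {(θ,x1), (θ,x3), (ι,x1), (ι,x3), (κ,x1), (κ,x3)}
  {θ, ι, κ} × {x1, x2, x3} = {(θ,x1), (θ,x2), (θ,x3), (ι,x1), (ι,x2), (ι,x3), (κ,x1), (κ,x2), (κ,x3)}
These 13 distinct sets form the basis B.
Close under arbitrary unions to get τ_{X×Y}; counting gives |τ_{X×Y}| = 30.


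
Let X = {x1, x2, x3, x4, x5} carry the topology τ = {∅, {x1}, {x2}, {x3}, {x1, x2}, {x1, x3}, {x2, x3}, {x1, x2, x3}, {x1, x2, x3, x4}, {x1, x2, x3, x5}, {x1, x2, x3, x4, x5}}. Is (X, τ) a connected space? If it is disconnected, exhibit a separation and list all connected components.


(X, τ) is connected.

Find clopen sets (U ∈ τ with X ∖ U ∈ τ):
  U = ∅, X ∖ U = {x1, x2, x3, x4, x5} — both open, so U is clopen.
  U = {x1, x2, x3, x4, x5}, X ∖ U = ∅ — both open, so U is clopen.
Only trivial clopens (∅ and X) exist, so (X, τ) is connected.
Compute connected components by grouping points that agree on all clopens:
  component: {x1, x2, x3, x4, x5}


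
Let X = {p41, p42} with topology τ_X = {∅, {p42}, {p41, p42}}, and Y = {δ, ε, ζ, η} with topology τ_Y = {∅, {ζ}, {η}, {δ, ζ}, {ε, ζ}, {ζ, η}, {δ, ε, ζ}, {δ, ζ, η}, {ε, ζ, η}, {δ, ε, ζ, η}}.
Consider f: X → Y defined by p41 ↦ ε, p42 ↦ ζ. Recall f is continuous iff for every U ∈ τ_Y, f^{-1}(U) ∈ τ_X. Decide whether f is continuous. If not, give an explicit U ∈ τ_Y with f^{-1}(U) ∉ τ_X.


f IS continuous.

Compute f^{-1}(U) for each U ∈ τ_Y:
  U = ∅: f^{-1}(U) = ∅ ∈ τ_X ✓.
  U = {ζ}: f^{-1}(U) = {p42} ∈ τ_X ✓.
  U = {η}: f^{-1}(U) = ∅ ∈ τ_X ✓.
  U = {δ, ζ}: f^{-1}(U) = {p42} ∈ τ_X ✓.
  U = {ε, ζ}: f^{-1}(U) = {p41, p42} ∈ τ_X ✓.
  U = {ζ, η}: f^{-1}(U) = {p42} ∈ τ_X ✓.
  U = {δ, ε, ζ}: f^{-1}(U) = {p41, p42} ∈ τ_X ✓.
  U = {δ, ζ, η}: f^{-1}(U) = {p42} ∈ τ_X ✓.
  U = {ε, ζ, η}: f^{-1}(U) = {p41, p42} ∈ τ_X ✓.
  U = {δ, ε, ζ, η}: f^{-1}(U) = {p41, p42} ∈ τ_X ✓.
Every preimage lies in τ_X, so f IS continuous.


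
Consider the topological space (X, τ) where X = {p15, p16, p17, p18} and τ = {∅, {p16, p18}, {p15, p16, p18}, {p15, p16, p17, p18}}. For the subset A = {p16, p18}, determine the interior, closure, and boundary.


int(A) = {p16, p18}, cl(A) = {p15, p16, p17, p18}, ∂A = {p15, p17}.

Closed sets in (X, τ) are complements of opens:
  closed(X, τ) = {∅, {p17}, {p15, p17}, {p15, p16, p17, p18}}.
int(A) = ⋃ {U ∈ τ : U ⊆ A}. Opens contained in A: ∅, {p16, p18}.
Taking the union of these: int(A) = {p16, p18}.
cl(A) = ⋂ {C closed : A ⊆ C}. Closed sets containing A: {p15, p16, p17, p18}.
Intersecting these: cl(A) = {p15, p16, p17, p18}.
∂A = cl(A) ∖ int(A) = {p15, p16, p17, p18} ∖ {p16, p18} = {p15, p17}.


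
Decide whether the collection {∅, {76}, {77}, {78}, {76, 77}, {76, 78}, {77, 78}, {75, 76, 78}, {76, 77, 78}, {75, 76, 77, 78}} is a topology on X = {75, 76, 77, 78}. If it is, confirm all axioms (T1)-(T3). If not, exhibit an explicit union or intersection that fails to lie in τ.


τ IS a topology on X.

Axiom (T1): ∅ ∈ τ? Yes; X ∈ τ? Yes.
Axiom (T2/T3): check pairwise unions and intersections of members of τ.
All pairwise intersections and unions checked — each lies in τ. Therefore τ satisfies (T1), (T2), (T3): it IS a topology on X.


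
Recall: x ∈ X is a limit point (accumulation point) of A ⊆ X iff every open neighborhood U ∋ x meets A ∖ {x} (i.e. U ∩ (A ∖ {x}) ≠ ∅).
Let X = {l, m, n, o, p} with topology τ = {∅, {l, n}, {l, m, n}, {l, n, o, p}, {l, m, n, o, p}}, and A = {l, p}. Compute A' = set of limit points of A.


A' = {m, n, o, p}

For each x ∈ X, list the open sets U ∈ τ with x ∈ U, then check whether U ∩ (A ∖ {x}) ≠ ∅ for every such U.
  x = l: open {l, n} ∋ x has {l, n} ∩ (A ∖ {l}) = ∅, so x is NOT a limit point.
  x = m: opens ∋ x are {l, m, n}, {l, m, n, o, p}; each meets A ∖ {m}, so x IS a limit point.
  x = n: opens ∋ x are {l, n}, {l, m, n}, {l, n, o, p}, {l, m, n, o, p}; each meets A ∖ {n}, so x IS a limit point.
  x = o: opens ∋ x are {l, n, o, p}, {l, m, n, o, p}; each meets A ∖ {o}, so x IS a limit point.
  x = p: opens ∋ x are {l, n, o, p}, {l, m, n, o, p}; each meets A ∖ {p}, so x IS a limit point.
Collecting: A' = {m, n, o, p}.


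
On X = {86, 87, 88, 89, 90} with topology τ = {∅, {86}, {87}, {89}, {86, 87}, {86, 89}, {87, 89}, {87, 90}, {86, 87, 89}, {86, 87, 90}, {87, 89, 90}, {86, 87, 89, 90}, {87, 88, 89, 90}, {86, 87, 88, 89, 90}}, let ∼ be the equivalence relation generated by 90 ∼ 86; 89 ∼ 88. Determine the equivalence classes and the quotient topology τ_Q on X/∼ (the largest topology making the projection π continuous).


X/∼ = {[86=90], [87], [88=89]}; |τ_Q| = 4.

Equivalence classes: [86=90], [87], [88=89].
Quotient map π: X → X/∼ sends 86 ↦ [86=90], 87 ↦ [87], 88 ↦ [88=89], 89 ↦ [88=89], 90 ↦ [86=90].
For each subset V ⊆ X/∼, compute π^{-1}(V) ⊆ X and check whether π^{-1}(V) ∈ τ. V is open in τ_Q iff π^{-1}(V) ∈ τ.
  V = {}: π^{-1}(V) = ∅ ∈ τ ✓.
  V = {[86=90]}: π^{-1}(V) = {86, 90} ∉ τ ✗.
  V = {[87]}: π^{-1}(V) = {87} ∈ τ ✓.
  V = {[86=90], [87]}: π^{-1}(V) = {86, 87, 90} ∈ τ ✓.
  V = {[88=89]}: π^{-1}(V) = {88, 89} ∉ τ ✗.
  V = {[86=90], [88=89]}: π^{-1}(V) = {86, 88, 89, 90} ∉ τ ✗.
  V = {[87], [88=89]}: π^{-1}(V) = {87, 88, 89} ∉ τ ✗.
  V = {[86=90], [87], [88=89]}: π^{-1}(V) = {86, 87, 88, 89, 90} ∈ τ ✓.
Open sets in the quotient: τ_Q = {{}, {[87]}, {[86=90], [87]}, {[86=90], [87], [88=89]}} (4 elements).


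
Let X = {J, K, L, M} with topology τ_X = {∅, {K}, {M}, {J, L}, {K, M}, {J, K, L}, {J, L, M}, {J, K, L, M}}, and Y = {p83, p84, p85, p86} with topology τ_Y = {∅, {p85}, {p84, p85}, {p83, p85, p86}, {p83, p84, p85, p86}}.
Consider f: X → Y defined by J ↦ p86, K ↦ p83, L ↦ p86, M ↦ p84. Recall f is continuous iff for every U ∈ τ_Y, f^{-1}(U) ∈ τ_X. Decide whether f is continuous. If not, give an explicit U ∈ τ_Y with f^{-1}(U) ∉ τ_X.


f IS continuous.

Compute f^{-1}(U) for each U ∈ τ_Y:
  U = ∅: f^{-1}(U) = ∅ ∈ τ_X ✓.
  U = {p85}: f^{-1}(U) = ∅ ∈ τ_X ✓.
  U = {p84, p85}: f^{-1}(U) = {M} ∈ τ_X ✓.
  U = {p83, p85, p86}: f^{-1}(U) = {J, K, L} ∈ τ_X ✓.
  U = {p83, p84, p85, p86}: f^{-1}(U) = {J, K, L, M} ∈ τ_X ✓.
Every preimage lies in τ_X, so f IS continuous.


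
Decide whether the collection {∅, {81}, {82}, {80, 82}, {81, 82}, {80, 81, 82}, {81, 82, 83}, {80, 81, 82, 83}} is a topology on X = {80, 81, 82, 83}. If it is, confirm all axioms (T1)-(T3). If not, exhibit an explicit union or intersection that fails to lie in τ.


τ IS a topology on X.

Axiom (T1): ∅ ∈ τ? Yes; X ∈ τ? Yes.
Axiom (T2/T3): check pairwise unions and intersections of members of τ.
All pairwise intersections and unions checked — each lies in τ. Therefore τ satisfies (T1), (T2), (T3): it IS a topology on X.


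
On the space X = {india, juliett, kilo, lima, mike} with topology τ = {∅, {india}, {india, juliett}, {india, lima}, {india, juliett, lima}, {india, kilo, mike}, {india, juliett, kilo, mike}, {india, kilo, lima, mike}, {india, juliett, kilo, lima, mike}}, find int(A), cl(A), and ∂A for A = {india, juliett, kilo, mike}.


int(A) = {india, juliett, kilo, mike}, cl(A) = {india, juliett, kilo, lima, mike}, ∂A = {lima}.

Closed sets in (X, τ) are complements of opens:
  closed(X, τ) = {∅, {juliett}, {lima}, {juliett, lima}, {kilo, mike}, {juliett, kilo, mike}, {kilo, lima, mike}, {juliett, kilo, lima, mike}, {india, juliett, kilo, lima, mike}}.
int(A) = ⋃ {U ∈ τ : U ⊆ A}. Opens contained in A: ∅, {india}, {india, juliett}, {india, kilo, mike}, {india, juliett, kilo, mike}.
Taking the union of these: int(A) = {india, juliett, kilo, mike}.
cl(A) = ⋂ {C closed : A ⊆ C}. Closed sets containing A: {india, juliett, kilo, lima, mike}.
Intersecting these: cl(A) = {india, juliett, kilo, lima, mike}.
∂A = cl(A) ∖ int(A) = {india, juliett, kilo, lima, mike} ∖ {india, juliett, kilo, mike} = {lima}.


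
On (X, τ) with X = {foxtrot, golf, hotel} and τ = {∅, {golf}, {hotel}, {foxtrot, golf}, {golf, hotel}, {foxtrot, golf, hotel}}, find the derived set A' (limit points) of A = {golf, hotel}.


A' = {foxtrot}

For each x ∈ X, list the open sets U ∈ τ with x ∈ U, then check whether U ∩ (A ∖ {x}) ≠ ∅ for every such U.
  x = foxtrot: opens ∋ x are {foxtrot, golf}, {foxtrot, golf, hotel}; each meets A ∖ {foxtrot}, so x IS a limit point.
  x = golf: open {golf} ∋ x has {golf} ∩ (A ∖ {golf}) = ∅, so x is NOT a limit point.
  x = hotel: open {hotel} ∋ x has {hotel} ∩ (A ∖ {hotel}) = ∅, so x is NOT a limit point.
Collecting: A' = {foxtrot}.


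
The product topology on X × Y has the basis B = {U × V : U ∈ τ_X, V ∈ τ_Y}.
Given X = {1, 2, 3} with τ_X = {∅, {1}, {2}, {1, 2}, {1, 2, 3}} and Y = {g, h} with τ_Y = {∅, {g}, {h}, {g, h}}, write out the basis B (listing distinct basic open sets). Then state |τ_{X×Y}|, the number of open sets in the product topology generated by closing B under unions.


Basis B = {∅ × ∅, {1} × {g}, {1} × {h}, {2} × {g}, {2} × {h}, {1} × {g, h}, {1, 2} × {g}, {1, 2} × {h}, {2} × {g, h}, {1, 2, 3} × {g}, {1, 2, 3} × {h}, {1, 2} × {g, h}, {1, 2, 3} × {g, h}}; |τ_{X×Y}| = 25.

Enumerate products U × V with U ∈ τ_X, V ∈ τ_Y (deduplicated):
  ∅ × ∅ = {} (∅)
  {1} × {g} = {(1,g)}
  {1} × {h} = {(1,h)}
  {2} × {g} = {(2,g)}
  {2} × {h} = {(2,h)}
  {1} × {g, h} = {(1,g), (1,h)}
  {1, 2} × {g} = {(1,g), (2,g)}
  {1, 2} × {h} = {(1,h), (2,h)}
  {2} × {g, h} = {(2,g), (2,h)}
  {1, 2, 3} × {g} = {(1,g), (2,g), (3,g)}
  {1, 2, 3} × {h} = {(1,h), (2,h), (3,h)}
  {1, 2} × {g, h} = {(1,g), (1,h), (2,g), (2,h)}
  {1, 2, 3} × {g, h} = {(1,g), (1,h), (2,g), (2,h), (3,g), (3,h)}
These 13 distinct sets form the basis B.
Close under arbitrary unions to get τ_{X×Y}; counting gives |τ_{X×Y}| = 25.


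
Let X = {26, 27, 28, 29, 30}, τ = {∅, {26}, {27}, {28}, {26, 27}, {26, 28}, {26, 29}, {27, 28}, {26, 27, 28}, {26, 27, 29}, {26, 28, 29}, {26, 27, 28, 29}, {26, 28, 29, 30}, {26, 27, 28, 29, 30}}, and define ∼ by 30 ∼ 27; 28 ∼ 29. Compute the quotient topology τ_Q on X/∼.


X/∼ = {[26], [27=30], [28=29]}; |τ_Q| = 4.

Equivalence classes: [26], [27=30], [28=29].
Quotient map π: X → X/∼ sends 26 ↦ [26], 27 ↦ [27=30], 28 ↦ [28=29], 29 ↦ [28=29], 30 ↦ [27=30].
For each subset V ⊆ X/∼, compute π^{-1}(V) ⊆ X and check whether π^{-1}(V) ∈ τ. V is open in τ_Q iff π^{-1}(V) ∈ τ.
  V = {}: π^{-1}(V) = ∅ ∈ τ ✓.
  V = {[26]}: π^{-1}(V) = {26} ∈ τ ✓.
  V = {[27=30]}: π^{-1}(V) = {27, 30} ∉ τ ✗.
  V = {[26], [27=30]}: π^{-1}(V) = {26, 27, 30} ∉ τ ✗.
  V = {[28=29]}: π^{-1}(V) = {28, 29} ∉ τ ✗.
  V = {[26], [28=29]}: π^{-1}(V) = {26, 28, 29} ∈ τ ✓.
  V = {[27=30], [28=29]}: π^{-1}(V) = {27, 28, 29, 30} ∉ τ ✗.
  V = {[26], [27=30], [28=29]}: π^{-1}(V) = {26, 27, 28, 29, 30} ∈ τ ✓.
Open sets in the quotient: τ_Q = {{}, {[26]}, {[26], [28=29]}, {[26], [27=30], [28=29]}} (4 elements).


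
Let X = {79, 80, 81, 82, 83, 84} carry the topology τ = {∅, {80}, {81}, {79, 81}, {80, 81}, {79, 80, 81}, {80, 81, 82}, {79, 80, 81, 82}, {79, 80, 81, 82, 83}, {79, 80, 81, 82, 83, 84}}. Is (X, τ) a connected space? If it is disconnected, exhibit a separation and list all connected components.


(X, τ) is connected.

Find clopen sets (U ∈ τ with X ∖ U ∈ τ):
  U = ∅, X ∖ U = {79, 80, 81, 82, 83, 84} — both open, so U is clopen.
  U = {79, 80, 81, 82, 83, 84}, X ∖ U = ∅ — both open, so U is clopen.
Only trivial clopens (∅ and X) exist, so (X, τ) is connected.
Compute connected components by grouping points that agree on all clopens:
  component: {79, 80, 81, 82, 83, 84}


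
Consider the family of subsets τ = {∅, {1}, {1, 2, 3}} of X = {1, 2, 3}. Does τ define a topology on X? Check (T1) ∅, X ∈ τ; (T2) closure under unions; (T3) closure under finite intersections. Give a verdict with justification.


τ IS a topology on X.

Axiom (T1): ∅ ∈ τ? Yes; X ∈ τ? Yes.
Axiom (T2/T3): check pairwise unions and intersections of members of τ.
All pairwise intersections and unions checked — each lies in τ. Therefore τ satisfies (T1), (T2), (T3): it IS a topology on X.


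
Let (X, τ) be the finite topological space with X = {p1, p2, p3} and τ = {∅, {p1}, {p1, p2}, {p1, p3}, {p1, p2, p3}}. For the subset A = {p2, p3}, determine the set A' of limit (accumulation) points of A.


A' = ∅

For each x ∈ X, list the open sets U ∈ τ with x ∈ U, then check whether U ∩ (A ∖ {x}) ≠ ∅ for every such U.
  x = p1: open {p1} ∋ x has {p1} ∩ (A ∖ {p1}) = ∅, so x is NOT a limit point.
  x = p2: open {p1, p2} ∋ x has {p1, p2} ∩ (A ∖ {p2}) = ∅, so x is NOT a limit point.
  x = p3: open {p1, p3} ∋ x has {p1, p3} ∩ (A ∖ {p3}) = ∅, so x is NOT a limit point.
Collecting: A' = ∅.


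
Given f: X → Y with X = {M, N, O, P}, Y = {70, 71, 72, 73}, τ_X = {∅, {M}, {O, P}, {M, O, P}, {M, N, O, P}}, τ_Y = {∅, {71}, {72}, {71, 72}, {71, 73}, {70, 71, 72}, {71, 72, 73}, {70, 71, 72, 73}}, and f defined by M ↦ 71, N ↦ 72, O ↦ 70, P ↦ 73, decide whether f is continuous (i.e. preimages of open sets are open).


f is NOT continuous.

Compute f^{-1}(U) for each U ∈ τ_Y:
  U = ∅: f^{-1}(U) = ∅ ∈ τ_X ✓.
  U = {71}: f^{-1}(U) = {M} ∈ τ_X ✓.
  U = {72}: f^{-1}(U) = {N} ∉ τ_X ✗.
  U = {71, 72}: f^{-1}(U) = {M, N} ∉ τ_X ✗.
  U = {71, 73}: f^{-1}(U) = {M, P} ∉ τ_X ✗.
  U = {70, 71, 72}: f^{-1}(U) = {M, N, O} ∉ τ_X ✗.
  U = {71, 72, 73}: f^{-1}(U) = {M, N, P} ∉ τ_X ✗.
  U = {70, 71, 72, 73}: f^{-1}(U) = {M, N, O, P} ∈ τ_X ✓.
Found U = {72} with f^{-1}(U) = {N} not in τ_X. Therefore f is NOT continuous.


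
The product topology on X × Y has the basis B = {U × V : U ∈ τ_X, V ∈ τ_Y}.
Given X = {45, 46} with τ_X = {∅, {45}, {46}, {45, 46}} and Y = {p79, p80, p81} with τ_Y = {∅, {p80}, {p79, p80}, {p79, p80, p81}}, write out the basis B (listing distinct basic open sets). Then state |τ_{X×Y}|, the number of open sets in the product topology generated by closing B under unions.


Basis B = {∅ × ∅, {45} × {p80}, {46} × {p80}, {45} × {p79, p80}, {45, 46} × {p80}, {46} × {p79, p80}, {45} × {p79, p80, p81}, {46} × {p79, p80, p81}, {45, 46} × {p79, p80}, {45, 46} × {p79, p80, p81}}; |τ_{X×Y}| = 16.

Enumerate products U × V with U ∈ τ_X, V ∈ τ_Y (deduplicated):
  ∅ × ∅ = {} (∅)
  {45} × {p80} = {(45,p80)}
  {46} × {p80} = {(46,p80)}
  {45} × {p79, p80} = {(45,p79), (45,p80)}
  {45, 46} × {p80} = {(45,p80), (46,p80)}
  {46} × {p79, p80} = {(46,p79), (46,p80)}
  {45} × {p79, p80, p81} = {(45,p79), (45,p80), (45,p81)}
  {46} × {p79, p80, p81} = {(46,p79), (46,p80), (46,p81)}
  {45, 46} × {p79, p80} = {(45,p79), (45,p80), (46,p79), (46,p80)}
  {45, 46} × {p79, p80, p81} = {(45,p79), (45,p80), (45,p81), (46,p79), (46,p80), (46,p81)}
These 10 distinct sets form the basis B.
Close under arbitrary unions to get τ_{X×Y}; counting gives |τ_{X×Y}| = 16.
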